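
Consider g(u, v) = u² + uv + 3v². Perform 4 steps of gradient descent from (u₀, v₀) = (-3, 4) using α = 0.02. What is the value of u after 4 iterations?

∇g = (2u + v, u + 6v)
(u₁, v₁) = (-3, 4) − 0.02·(-2, 21) = (-2.96, 3.58)
(u₂, v₂) = (-2.96, 3.58) − 0.02·(-2.34, 18.52) = (-2.9132, 3.2096)
(u₃, v₃) = (-2.9132, 3.2096) − 0.02·(-2.6168, 16.3444) = (-2.860864, 2.882712)
(u₄, v₄) = (-2.860864, 2.882712) − 0.02·(-2.839016, 14.435408) = (-2.80408368, 2.59400384)
u = -2.80408368

-2.80408368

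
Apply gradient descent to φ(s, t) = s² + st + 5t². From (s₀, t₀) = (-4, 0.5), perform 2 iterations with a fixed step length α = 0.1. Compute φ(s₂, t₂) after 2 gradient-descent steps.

6.639725

∇φ = (2s + t, s + 10t)
(s₁, t₁) = (-4, 0.5) − 0.1·(-7.5, 1) = (-3.25, 0.4)
(s₂, t₂) = (-3.25, 0.4) − 0.1·(-6.1, 0.75) = (-2.64, 0.325)
φ(-2.64, 0.325) = 6.639725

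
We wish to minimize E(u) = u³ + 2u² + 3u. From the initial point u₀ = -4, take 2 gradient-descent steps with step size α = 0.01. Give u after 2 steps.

E′(u) = 3u² + 4u + 3
Step 1: E′(-4) = 35; u₁ = -4 − 0.01·35 = -4.35
Step 2: E′(-4.35) = 42.3675; u₂ = -4.35 − 0.01·42.3675 = -4.773675

-4.773675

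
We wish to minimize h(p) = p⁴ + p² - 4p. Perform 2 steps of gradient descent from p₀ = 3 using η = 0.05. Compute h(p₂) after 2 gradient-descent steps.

h′(p) = 4p³ + 2p - 4
Step 1: h′(3) = 110; p₁ = 3 − 0.05·110 = -2.5
Step 2: h′(-2.5) = -71.5; p₂ = -2.5 − 0.05·(-71.5) = 1.075
h(1.075) = -1.808905859375

-1.808905859375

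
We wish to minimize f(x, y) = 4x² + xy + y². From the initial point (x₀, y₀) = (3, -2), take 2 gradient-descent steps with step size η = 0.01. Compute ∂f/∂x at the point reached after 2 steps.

∇f = (8x + y, x + 2y)
(x₁, y₁) = (3, -2) − 0.01·(22, -1) = (2.78, -1.99)
(x₂, y₂) = (2.78, -1.99) − 0.01·(20.25, -1.2) = (2.5775, -1.978)
∂f/∂x at (2.5775, -1.978) = 18.642

18.642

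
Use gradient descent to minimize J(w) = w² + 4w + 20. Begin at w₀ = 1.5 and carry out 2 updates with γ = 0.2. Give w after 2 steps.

J′(w) = 2w + 4
w₁ = 1.5 − 0.2·7 = 0.1
w₂ = 0.1 − 0.2·4.2 = -0.74

-0.74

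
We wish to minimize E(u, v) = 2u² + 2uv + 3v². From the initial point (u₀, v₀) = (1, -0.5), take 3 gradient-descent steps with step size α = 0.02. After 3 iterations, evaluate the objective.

1.232461184

∇E = (4u + 2v, 2u + 6v)
(u₁, v₁) = (1, -0.5) − 0.02·(3, -1) = (0.94, -0.48)
(u₂, v₂) = (0.94, -0.48) − 0.02·(2.8, -1) = (0.884, -0.46)
(u₃, v₃) = (0.884, -0.46) − 0.02·(2.616, -0.992) = (0.83168, -0.44016)
E(0.83168, -0.44016) = 1.232461184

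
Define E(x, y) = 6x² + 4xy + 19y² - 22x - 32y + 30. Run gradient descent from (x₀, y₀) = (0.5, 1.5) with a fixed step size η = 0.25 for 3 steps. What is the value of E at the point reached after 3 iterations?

3450336.01171875

∇E = (12x + 4y - 22, 4x + 38y - 32)
Step 1: at (0.5, 1.5), ∇E = (-10, 27) → (0.5, 1.5) − 0.25·(-10, 27) = (3, -5.25)
Step 2: at (3, -5.25), ∇E = (-7, -219.5) → (3, -5.25) − 0.25·(-7, -219.5) = (4.75, 49.625)
Step 3: at (4.75, 49.625), ∇E = (233.5, 1872.75) → (4.75, 49.625) − 0.25·(233.5, 1872.75) = (-53.625, -418.5625)
E(-53.625, -418.5625) = 3450336.01171875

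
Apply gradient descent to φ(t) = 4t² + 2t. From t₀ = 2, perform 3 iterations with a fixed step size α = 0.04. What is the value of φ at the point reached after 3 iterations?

φ′(t) = 8t + 2
Step 1: φ′(2) = 18; t₁ = 2 − 0.04·18 = 1.28
Step 2: φ′(1.28) = 12.24; t₂ = 1.28 − 0.04·12.24 = 0.7904
Step 3: φ′(0.7904) = 8.3232; t₃ = 0.7904 − 0.04·8.3232 = 0.457472
φ(0.457472) = 1.752066523136

1.752066523136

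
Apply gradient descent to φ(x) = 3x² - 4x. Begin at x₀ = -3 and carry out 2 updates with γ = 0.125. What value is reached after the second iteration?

0.4375

φ′(x) = 6x - 4
Step 1: φ′(-3) = -22; x₁ = -3 − 0.125·(-22) = -0.25
Step 2: φ′(-0.25) = -5.5; x₂ = -0.25 − 0.125·(-5.5) = 0.4375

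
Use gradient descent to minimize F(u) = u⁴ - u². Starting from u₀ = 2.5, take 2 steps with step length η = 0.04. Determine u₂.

0.21472

F′(u) = 4u³ - 2u
Step 1: F′(2.5) = 57.5; u₁ = 2.5 − 0.04·57.5 = 0.2
Step 2: F′(0.2) = -0.368; u₂ = 0.2 − 0.04·(-0.368) = 0.21472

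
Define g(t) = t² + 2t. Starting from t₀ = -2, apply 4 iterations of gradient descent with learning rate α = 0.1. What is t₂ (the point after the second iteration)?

-1.64

g′(t) = 2t + 2
Step 1: g′(-2) = -2; t₁ = -2 − 0.1·(-2) = -1.8
Step 2: g′(-1.8) = -1.6; t₂ = -1.8 − 0.1·(-1.6) = -1.64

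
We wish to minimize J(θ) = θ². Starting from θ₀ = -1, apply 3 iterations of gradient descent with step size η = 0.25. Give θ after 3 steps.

-0.125

J′(θ) = 2θ
Step 1: J′(-1) = -2; θ₁ = -1 − 0.25·(-2) = -0.5
Step 2: J′(-0.5) = -1; θ₂ = -0.5 − 0.25·(-1) = -0.25
Step 3: J′(-0.25) = -0.5; θ₃ = -0.25 − 0.25·(-0.5) = -0.125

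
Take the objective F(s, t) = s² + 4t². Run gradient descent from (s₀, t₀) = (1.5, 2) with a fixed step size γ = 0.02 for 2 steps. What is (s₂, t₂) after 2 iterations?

(1.3824, 1.4112)

∇F = (2s, 8t)
Step 1: at (1.5, 2), ∇F = (3, 16) → (1.5, 2) − 0.02·(3, 16) = (1.44, 1.68)
Step 2: at (1.44, 1.68), ∇F = (2.88, 13.44) → (1.44, 1.68) − 0.02·(2.88, 13.44) = (1.3824, 1.4112)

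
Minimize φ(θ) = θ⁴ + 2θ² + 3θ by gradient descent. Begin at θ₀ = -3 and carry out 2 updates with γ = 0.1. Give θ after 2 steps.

φ′(θ) = 4θ³ + 4θ + 3
θ₁ = -3 − 0.1·(-117) = 8.7
θ₂ = 8.7 − 0.1·2671.812 = -258.4812

-258.4812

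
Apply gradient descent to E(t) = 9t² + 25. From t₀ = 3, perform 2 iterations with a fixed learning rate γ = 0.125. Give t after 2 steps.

E′(t) = 18t
Step 1: E′(3) = 54; t₁ = 3 − 0.125·54 = -3.75
Step 2: E′(-3.75) = -67.5; t₂ = -3.75 − 0.125·(-67.5) = 4.6875

4.6875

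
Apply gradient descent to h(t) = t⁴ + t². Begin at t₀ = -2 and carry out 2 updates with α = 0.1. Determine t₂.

-0.3584

h′(t) = 4t³ + 2t
Step 1: h′(-2) = -36; t₁ = -2 − 0.1·(-36) = 1.6
Step 2: h′(1.6) = 19.584; t₂ = 1.6 − 0.1·19.584 = -0.3584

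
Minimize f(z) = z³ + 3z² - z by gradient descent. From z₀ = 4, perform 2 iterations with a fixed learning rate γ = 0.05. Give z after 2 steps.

f′(z) = 3z² + 6z - 1
z₁ = 4 − 0.05·71 = 0.45
z₂ = 0.45 − 0.05·2.3075 = 0.334625

0.334625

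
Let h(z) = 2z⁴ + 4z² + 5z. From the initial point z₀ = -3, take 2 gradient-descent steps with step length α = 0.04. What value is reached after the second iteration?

-79.73408

h′(z) = 8z³ + 8z + 5
Step 1: h′(-3) = -235; z₁ = -3 − 0.04·(-235) = 6.4
Step 2: h′(6.4) = 2153.352; z₂ = 6.4 − 0.04·2153.352 = -79.73408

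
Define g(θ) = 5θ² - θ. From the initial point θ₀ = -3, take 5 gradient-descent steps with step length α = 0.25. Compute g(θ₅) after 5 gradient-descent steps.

g′(θ) = 10θ - 1
Step 1: g′(-3) = -31; θ₁ = -3 − 0.25·(-31) = 4.75
Step 2: g′(4.75) = 46.5; θ₂ = 4.75 − 0.25·46.5 = -6.875
Step 3: g′(-6.875) = -69.75; θ₃ = -6.875 − 0.25·(-69.75) = 10.5625
Step 4: g′(10.5625) = 104.625; θ₄ = 10.5625 − 0.25·104.625 = -15.59375
Step 5: g′(-15.59375) = -156.9375; θ₅ = -15.59375 − 0.25·(-156.9375) = 23.640625
g(23.640625) = 2770.755126953125

2770.755126953125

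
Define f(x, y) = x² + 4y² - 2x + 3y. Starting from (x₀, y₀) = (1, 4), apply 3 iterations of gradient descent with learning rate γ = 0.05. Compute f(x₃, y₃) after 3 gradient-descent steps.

∇f = (2x - 2, 8y + 3)
Step 1: at (1, 4), ∇f = (0, 35) → (1, 4) − 0.05·(0, 35) = (1, 2.25)
Step 2: at (1, 2.25), ∇f = (0, 21) → (1, 2.25) − 0.05·(0, 21) = (1, 1.2)
Step 3: at (1, 1.2), ∇f = (0, 12.6) → (1, 1.2) − 0.05·(0, 12.6) = (1, 0.57)
f(1, 0.57) = 2.0096

2.0096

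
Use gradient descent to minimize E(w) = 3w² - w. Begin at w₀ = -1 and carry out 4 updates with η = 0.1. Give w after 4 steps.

E′(w) = 6w - 1
w₁ = -1 − 0.1·(-7) = -0.3
w₂ = -0.3 − 0.1·(-2.8) = -0.02
w₃ = -0.02 − 0.1·(-1.12) = 0.092
w₄ = 0.092 − 0.1·(-0.448) = 0.1368

0.1368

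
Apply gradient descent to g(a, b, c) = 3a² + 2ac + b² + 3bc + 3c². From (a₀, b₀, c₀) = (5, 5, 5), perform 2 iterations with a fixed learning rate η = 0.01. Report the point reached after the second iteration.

∇g = (6a + 2c, 2b + 3c, 2a + 3b + 6c)
Step 1: at (5, 5, 5), ∇g = (40, 25, 55) → (5, 5, 5) − 0.01·(40, 25, 55) = (4.6, 4.75, 4.45)
Step 2: at (4.6, 4.75, 4.45), ∇g = (36.5, 22.85, 50.15) → (4.6, 4.75, 4.45) − 0.01·(36.5, 22.85, 50.15) = (4.235, 4.5215, 3.9485)

(4.235, 4.5215, 3.9485)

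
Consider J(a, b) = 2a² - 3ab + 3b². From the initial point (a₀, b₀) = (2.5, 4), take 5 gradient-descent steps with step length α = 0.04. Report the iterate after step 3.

(2.49888, 2.47264)

∇J = (4a - 3b, -3a + 6b)
Step 1: at (2.5, 4), ∇J = (-2, 16.5) → (2.5, 4) − 0.04·(-2, 16.5) = (2.58, 3.34)
Step 2: at (2.58, 3.34), ∇J = (0.3, 12.3) → (2.58, 3.34) − 0.04·(0.3, 12.3) = (2.568, 2.848)
Step 3: at (2.568, 2.848), ∇J = (1.728, 9.384) → (2.568, 2.848) − 0.04·(1.728, 9.384) = (2.49888, 2.47264)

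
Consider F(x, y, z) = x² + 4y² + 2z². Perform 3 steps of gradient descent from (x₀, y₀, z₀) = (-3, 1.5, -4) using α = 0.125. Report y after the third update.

0

∇F = (2x, 8y, 4z)
Step 1: at (-3, 1.5, -4), ∇F = (-6, 12, -16) → (-3, 1.5, -4) − 0.125·(-6, 12, -16) = (-2.25, 0, -2)
Step 2: at (-2.25, 0, -2), ∇F = (-4.5, 0, -8) → (-2.25, 0, -2) − 0.125·(-4.5, 0, -8) = (-1.6875, 0, -1)
Step 3: at (-1.6875, 0, -1), ∇F = (-3.375, 0, -4) → (-1.6875, 0, -1) − 0.125·(-3.375, 0, -4) = (-1.265625, 0, -0.5)
y = 0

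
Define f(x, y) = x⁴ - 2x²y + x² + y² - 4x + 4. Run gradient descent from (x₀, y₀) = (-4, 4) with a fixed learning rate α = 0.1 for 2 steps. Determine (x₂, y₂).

∇f = (4x³ - 4xy + 2x - 4, -2x² + 2y)
Step 1: at (-4, 4), ∇f = (-204, -24) → (-4, 4) − 0.1·(-204, -24) = (16.4, 6.4)
Step 2: at (16.4, 6.4), ∇f = (17252.736, -525.12) → (16.4, 6.4) − 0.1·(17252.736, -525.12) = (-1708.8736, 58.912)

(-1708.8736, 58.912)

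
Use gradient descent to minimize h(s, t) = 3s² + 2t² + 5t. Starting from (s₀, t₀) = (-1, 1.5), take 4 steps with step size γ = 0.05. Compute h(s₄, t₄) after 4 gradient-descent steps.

∇h = (6s, 4t + 5)
Step 1: at (-1, 1.5), ∇h = (-6, 11) → (-1, 1.5) − 0.05·(-6, 11) = (-0.7, 0.95)
Step 2: at (-0.7, 0.95), ∇h = (-4.2, 8.8) → (-0.7, 0.95) − 0.05·(-4.2, 8.8) = (-0.49, 0.51)
Step 3: at (-0.49, 0.51), ∇h = (-2.94, 7.04) → (-0.49, 0.51) − 0.05·(-2.94, 7.04) = (-0.343, 0.158)
Step 4: at (-0.343, 0.158), ∇h = (-2.058, 5.632) → (-0.343, 0.158) − 0.05·(-2.058, 5.632) = (-0.2401, -0.1236)
h(-0.2401, -0.1236) = -0.41450205

-0.41450205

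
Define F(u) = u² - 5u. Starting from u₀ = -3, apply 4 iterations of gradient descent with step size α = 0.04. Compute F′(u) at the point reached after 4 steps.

F′(u) = 2u - 5
Step 1: F′(-3) = -11; u₁ = -3 − 0.04·(-11) = -2.56
Step 2: F′(-2.56) = -10.12; u₂ = -2.56 − 0.04·(-10.12) = -2.1552
Step 3: F′(-2.1552) = -9.3104; u₃ = -2.1552 − 0.04·(-9.3104) = -1.782784
Step 4: F′(-1.782784) = -8.565568; u₄ = -1.782784 − 0.04·(-8.565568) = -1.44016128
F′(u) at (-1.44016128) = -7.88032256

-7.88032256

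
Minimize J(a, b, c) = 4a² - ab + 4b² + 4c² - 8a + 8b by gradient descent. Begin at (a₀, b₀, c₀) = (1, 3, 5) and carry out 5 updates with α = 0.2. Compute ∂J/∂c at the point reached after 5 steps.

∇J = (8a - b - 8, -a + 8b + 8, 8c)
(a₁, b₁, c₁) = (1, 3, 5) − 0.2·(-3, 31, 40) = (1.6, -3.2, -3)
(a₂, b₂, c₂) = (1.6, -3.2, -3) − 0.2·(8, -19.2, -24) = (0, 0.64, 1.8)
(a₃, b₃, c₃) = (0, 0.64, 1.8) − 0.2·(-8.64, 13.12, 14.4) = (1.728, -1.984, -1.08)
(a₄, b₄, c₄) = (1.728, -1.984, -1.08) − 0.2·(7.808, -9.6, -8.64) = (0.1664, -0.064, 0.648)
(a₅, b₅, c₅) = (0.1664, -0.064, 0.648) − 0.2·(-6.6048, 7.3216, 5.184) = (1.48736, -1.52832, -0.3888)
∂J/∂c at (1.48736, -1.52832, -0.3888) = -3.1104

-3.1104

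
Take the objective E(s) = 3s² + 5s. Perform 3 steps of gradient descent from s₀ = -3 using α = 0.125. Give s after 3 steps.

E′(s) = 6s + 5
Step 1: E′(-3) = -13; s₁ = -3 − 0.125·(-13) = -1.375
Step 2: E′(-1.375) = -3.25; s₂ = -1.375 − 0.125·(-3.25) = -0.96875
Step 3: E′(-0.96875) = -0.8125; s₃ = -0.96875 − 0.125·(-0.8125) = -0.8671875

-0.8671875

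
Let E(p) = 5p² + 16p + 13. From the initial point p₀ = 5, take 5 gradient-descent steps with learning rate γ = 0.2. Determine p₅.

-8.2

E′(p) = 10p + 16
Step 1: E′(5) = 66; p₁ = 5 − 0.2·66 = -8.2
Step 2: E′(-8.2) = -66; p₂ = -8.2 − 0.2·(-66) = 5
Step 3: E′(5) = 66; p₃ = 5 − 0.2·66 = -8.2
Step 4: E′(-8.2) = -66; p₄ = -8.2 − 0.2·(-66) = 5
Step 5: E′(5) = 66; p₅ = 5 − 0.2·66 = -8.2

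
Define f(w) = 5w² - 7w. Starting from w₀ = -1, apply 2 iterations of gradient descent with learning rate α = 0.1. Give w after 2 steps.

f′(w) = 10w - 7
Step 1: f′(-1) = -17; w₁ = -1 − 0.1·(-17) = 0.7
Step 2: f′(0.7) = 0; w₂ = 0.7 − 0.1·0 = 0.7

0.7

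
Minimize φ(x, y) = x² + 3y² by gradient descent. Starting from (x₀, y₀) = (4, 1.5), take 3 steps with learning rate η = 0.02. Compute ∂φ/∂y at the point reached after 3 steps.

∇φ = (2x, 6y)
Step 1: at (4, 1.5), ∇φ = (8, 9) → (4, 1.5) − 0.02·(8, 9) = (3.84, 1.32)
Step 2: at (3.84, 1.32), ∇φ = (7.68, 7.92) → (3.84, 1.32) − 0.02·(7.68, 7.92) = (3.6864, 1.1616)
Step 3: at (3.6864, 1.1616), ∇φ = (7.3728, 6.9696) → (3.6864, 1.1616) − 0.02·(7.3728, 6.9696) = (3.538944, 1.022208)
∂φ/∂y at (3.538944, 1.022208) = 6.133248

6.133248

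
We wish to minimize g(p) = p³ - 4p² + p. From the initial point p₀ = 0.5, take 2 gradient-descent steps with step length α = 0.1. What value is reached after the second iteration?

1.0473125

g′(p) = 3p² - 8p + 1
p₁ = 0.5 − 0.1·(-2.25) = 0.725
p₂ = 0.725 − 0.1·(-3.223125) = 1.0473125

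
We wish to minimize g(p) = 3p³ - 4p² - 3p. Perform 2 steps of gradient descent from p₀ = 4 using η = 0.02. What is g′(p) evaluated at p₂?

g′(p) = 9p² - 8p - 3
p₁ = 4 − 0.02·109 = 1.82
p₂ = 1.82 − 0.02·12.2516 = 1.574968
g′(p) at (1.574968) = 6.724973809216

6.724973809216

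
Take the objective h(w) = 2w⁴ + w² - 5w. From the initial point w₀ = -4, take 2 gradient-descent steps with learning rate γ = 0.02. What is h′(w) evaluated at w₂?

h′(w) = 8w³ + 2w - 5
Step 1: h′(-4) = -525; w₁ = -4 − 0.02·(-525) = 6.5
Step 2: h′(6.5) = 2205; w₂ = 6.5 − 0.02·2205 = -37.6
h′(w) at (-37.6) = -425339.208

-425339.208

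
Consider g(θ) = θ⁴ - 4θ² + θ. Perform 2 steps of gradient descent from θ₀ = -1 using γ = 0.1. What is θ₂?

g′(θ) = 4θ³ - 8θ + 1
θ₁ = -1 − 0.1·5 = -1.5
θ₂ = -1.5 − 0.1·(-0.5) = -1.45

-1.45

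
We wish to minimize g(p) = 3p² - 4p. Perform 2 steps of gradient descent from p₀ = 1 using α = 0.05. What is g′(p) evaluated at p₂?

0.98

g′(p) = 6p - 4
p₁ = 1 − 0.05·2 = 0.9
p₂ = 0.9 − 0.05·1.4 = 0.83
g′(p) at (0.83) = 0.98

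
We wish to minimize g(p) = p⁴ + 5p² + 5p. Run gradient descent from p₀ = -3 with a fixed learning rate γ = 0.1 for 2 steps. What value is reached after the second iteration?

g′(p) = 4p³ + 10p + 5
Step 1: g′(-3) = -133; p₁ = -3 − 0.1·(-133) = 10.3
Step 2: g′(10.3) = 4478.908; p₂ = 10.3 − 0.1·4478.908 = -437.5908

-437.5908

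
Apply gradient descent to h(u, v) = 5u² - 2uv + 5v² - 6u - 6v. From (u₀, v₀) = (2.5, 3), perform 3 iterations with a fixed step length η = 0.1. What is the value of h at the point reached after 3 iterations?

∇h = (10u - 2v - 6, -2u + 10v - 6)
Step 1: at (2.5, 3), ∇h = (13, 19) → (2.5, 3) − 0.1·(13, 19) = (1.2, 1.1)
Step 2: at (1.2, 1.1), ∇h = (3.8, 2.6) → (1.2, 1.1) − 0.1·(3.8, 2.6) = (0.82, 0.84)
Step 3: at (0.82, 0.84), ∇h = (0.52, 0.76) → (0.82, 0.84) − 0.1·(0.52, 0.76) = (0.768, 0.764)
h(0.768, 0.764) = -4.497904

-4.497904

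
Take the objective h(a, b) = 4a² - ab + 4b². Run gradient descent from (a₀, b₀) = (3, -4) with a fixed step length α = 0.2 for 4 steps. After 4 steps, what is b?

-1.4464

∇h = (8a - b, -a + 8b)
Step 1: at (3, -4), ∇h = (28, -35) → (3, -4) − 0.2·(28, -35) = (-2.6, 3)
Step 2: at (-2.6, 3), ∇h = (-23.8, 26.6) → (-2.6, 3) − 0.2·(-23.8, 26.6) = (2.16, -2.32)
Step 3: at (2.16, -2.32), ∇h = (19.6, -20.72) → (2.16, -2.32) − 0.2·(19.6, -20.72) = (-1.76, 1.824)
Step 4: at (-1.76, 1.824), ∇h = (-15.904, 16.352) → (-1.76, 1.824) − 0.2·(-15.904, 16.352) = (1.4208, -1.4464)
b = -1.4464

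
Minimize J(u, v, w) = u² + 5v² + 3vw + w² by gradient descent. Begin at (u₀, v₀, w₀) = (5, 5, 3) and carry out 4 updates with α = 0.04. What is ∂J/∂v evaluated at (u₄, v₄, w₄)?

∇J = (2u, 10v + 3w, 3v + 2w)
Step 1: at (5, 5, 3), ∇J = (10, 59, 21) → (5, 5, 3) − 0.04·(10, 59, 21) = (4.6, 2.64, 2.16)
Step 2: at (4.6, 2.64, 2.16), ∇J = (9.2, 32.88, 12.24) → (4.6, 2.64, 2.16) − 0.04·(9.2, 32.88, 12.24) = (4.232, 1.3248, 1.6704)
Step 3: at (4.232, 1.3248, 1.6704), ∇J = (8.464, 18.2592, 7.3152) → (4.232, 1.3248, 1.6704) − 0.04·(8.464, 18.2592, 7.3152) = (3.89344, 0.594432, 1.377792)
Step 4: at (3.89344, 0.594432, 1.377792), ∇J = (7.78688, 10.077696, 4.53888) → (3.89344, 0.594432, 1.377792) − 0.04·(7.78688, 10.077696, 4.53888) = (3.5819648, 0.19132416, 1.1962368)
∂J/∂v at (3.5819648, 0.19132416, 1.1962368) = 5.501952

5.501952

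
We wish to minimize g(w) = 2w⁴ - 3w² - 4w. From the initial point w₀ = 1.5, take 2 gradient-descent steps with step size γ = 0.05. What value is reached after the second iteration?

g′(w) = 8w³ - 6w - 4
w₁ = 1.5 − 0.05·14 = 0.8
w₂ = 0.8 − 0.05·(-4.704) = 1.0352

1.0352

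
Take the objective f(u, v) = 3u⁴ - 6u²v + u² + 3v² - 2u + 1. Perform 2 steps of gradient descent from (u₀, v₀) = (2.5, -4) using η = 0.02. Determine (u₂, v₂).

∇f = (12u³ - 12uv + 2u - 2, -6u² + 6v)
Step 1: at (2.5, -4), ∇f = (310.5, -61.5) → (2.5, -4) − 0.02·(310.5, -61.5) = (-3.71, -2.77)
Step 2: at (-3.71, -2.77), ∇f = (-745.518132, -99.2046) → (-3.71, -2.77) − 0.02·(-745.518132, -99.2046) = (11.20036264, -0.785908)

(11.20036264, -0.785908)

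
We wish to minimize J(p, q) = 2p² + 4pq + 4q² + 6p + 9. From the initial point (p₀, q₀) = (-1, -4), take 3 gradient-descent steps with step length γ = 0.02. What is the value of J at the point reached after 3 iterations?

∇J = (4p + 4q + 6, 4p + 8q)
Step 1: at (-1, -4), ∇J = (-14, -36) → (-1, -4) − 0.02·(-14, -36) = (-0.72, -3.28)
Step 2: at (-0.72, -3.28), ∇J = (-10, -29.12) → (-0.72, -3.28) − 0.02·(-10, -29.12) = (-0.52, -2.6976)
Step 3: at (-0.52, -2.6976), ∇J = (-6.8704, -23.6608) → (-0.52, -2.6976) − 0.02·(-6.8704, -23.6608) = (-0.382592, -2.224384)
J(-0.382592, -2.224384) = 30.192864088064

30.192864088064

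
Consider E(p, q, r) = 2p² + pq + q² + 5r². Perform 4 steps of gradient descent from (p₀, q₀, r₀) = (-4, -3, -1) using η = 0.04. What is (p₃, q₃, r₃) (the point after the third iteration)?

∇E = (4p + q, p + 2q, 10r)
(p₁, q₁, r₁) = (-4, -3, -1) − 0.04·(-19, -10, -10) = (-3.24, -2.6, -0.6)
(p₂, q₂, r₂) = (-3.24, -2.6, -0.6) − 0.04·(-15.56, -8.44, -6) = (-2.6176, -2.2624, -0.36)
(p₃, q₃, r₃) = (-2.6176, -2.2624, -0.36) − 0.04·(-12.7328, -7.1424, -3.6) = (-2.108288, -1.976704, -0.216)

(-2.108288, -1.976704, -0.216)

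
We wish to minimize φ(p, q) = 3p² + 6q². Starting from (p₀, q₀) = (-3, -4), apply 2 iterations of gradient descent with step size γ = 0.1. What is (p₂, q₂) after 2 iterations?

∇φ = (6p, 12q)
Step 1: at (-3, -4), ∇φ = (-18, -48) → (-3, -4) − 0.1·(-18, -48) = (-1.2, 0.8)
Step 2: at (-1.2, 0.8), ∇φ = (-7.2, 9.6) → (-1.2, 0.8) − 0.1·(-7.2, 9.6) = (-0.48, -0.16)

(-0.48, -0.16)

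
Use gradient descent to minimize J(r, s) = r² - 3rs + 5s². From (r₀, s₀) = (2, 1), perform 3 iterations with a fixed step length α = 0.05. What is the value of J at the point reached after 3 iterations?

∇J = (2r - 3s, -3r + 10s)
Step 1: at (2, 1), ∇J = (1, 4) → (2, 1) − 0.05·(1, 4) = (1.95, 0.8)
Step 2: at (1.95, 0.8), ∇J = (1.5, 2.15) → (1.95, 0.8) − 0.05·(1.5, 2.15) = (1.875, 0.6925)
Step 3: at (1.875, 0.6925), ∇J = (1.6725, 1.3) → (1.875, 0.6925) − 0.05·(1.6725, 1.3) = (1.791375, 0.6275)
J(1.791375, 0.6275) = 1.805542203125

1.805542203125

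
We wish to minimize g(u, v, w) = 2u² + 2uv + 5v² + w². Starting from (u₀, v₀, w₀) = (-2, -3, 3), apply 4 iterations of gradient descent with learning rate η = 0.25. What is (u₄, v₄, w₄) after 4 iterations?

(-7.4375, -24.5625, 0.1875)

∇g = (4u + 2v, 2u + 10v, 2w)
Step 1: at (-2, -3, 3), ∇g = (-14, -34, 6) → (-2, -3, 3) − 0.25·(-14, -34, 6) = (1.5, 5.5, 1.5)
Step 2: at (1.5, 5.5, 1.5), ∇g = (17, 58, 3) → (1.5, 5.5, 1.5) − 0.25·(17, 58, 3) = (-2.75, -9, 0.75)
Step 3: at (-2.75, -9, 0.75), ∇g = (-29, -95.5, 1.5) → (-2.75, -9, 0.75) − 0.25·(-29, -95.5, 1.5) = (4.5, 14.875, 0.375)
Step 4: at (4.5, 14.875, 0.375), ∇g = (47.75, 157.75, 0.75) → (4.5, 14.875, 0.375) − 0.25·(47.75, 157.75, 0.75) = (-7.4375, -24.5625, 0.1875)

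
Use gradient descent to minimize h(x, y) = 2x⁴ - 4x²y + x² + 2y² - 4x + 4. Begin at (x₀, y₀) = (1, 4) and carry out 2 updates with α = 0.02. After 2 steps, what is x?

1.89174272

∇h = (8x³ - 8xy + 2x - 4, -4x² + 4y)
(x₁, y₁) = (1, 4) − 0.02·(-26, 12) = (1.52, 3.76)
(x₂, y₂) = (1.52, 3.76) − 0.02·(-18.587136, 5.7984) = (1.89174272, 3.644032)
x = 1.89174272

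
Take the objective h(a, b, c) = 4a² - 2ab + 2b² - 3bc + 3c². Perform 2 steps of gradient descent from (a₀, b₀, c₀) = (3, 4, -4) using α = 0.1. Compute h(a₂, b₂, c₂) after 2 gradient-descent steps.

∇h = (8a - 2b, -2a + 4b - 3c, -3b + 6c)
Step 1: at (3, 4, -4), ∇h = (16, 22, -36) → (3, 4, -4) − 0.1·(16, 22, -36) = (1.4, 1.8, -0.4)
Step 2: at (1.4, 1.8, -0.4), ∇h = (7.6, 5.6, -7.8) → (1.4, 1.8, -0.4) − 0.1·(7.6, 5.6, -7.8) = (0.64, 1.24, 0.38)
h(0.64, 1.24, 0.38) = 2.146

2.146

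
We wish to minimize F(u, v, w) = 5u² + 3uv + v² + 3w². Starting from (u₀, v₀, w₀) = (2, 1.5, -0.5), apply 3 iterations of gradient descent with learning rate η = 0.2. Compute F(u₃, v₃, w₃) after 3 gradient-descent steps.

92.460848

∇F = (10u + 3v, 3u + 2v, 6w)
Step 1: at (2, 1.5, -0.5), ∇F = (24.5, 9, -3) → (2, 1.5, -0.5) − 0.2·(24.5, 9, -3) = (-2.9, -0.3, 0.1)
Step 2: at (-2.9, -0.3, 0.1), ∇F = (-29.9, -9.3, 0.6) → (-2.9, -0.3, 0.1) − 0.2·(-29.9, -9.3, 0.6) = (3.08, 1.56, -0.02)
Step 3: at (3.08, 1.56, -0.02), ∇F = (35.48, 12.36, -0.12) → (3.08, 1.56, -0.02) − 0.2·(35.48, 12.36, -0.12) = (-4.016, -0.912, 0.004)
F(-4.016, -0.912, 0.004) = 92.460848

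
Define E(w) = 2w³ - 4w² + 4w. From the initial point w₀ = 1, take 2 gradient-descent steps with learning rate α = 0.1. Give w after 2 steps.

E′(w) = 6w² - 8w + 4
w₁ = 1 − 0.1·2 = 0.8
w₂ = 0.8 − 0.1·1.44 = 0.656

0.656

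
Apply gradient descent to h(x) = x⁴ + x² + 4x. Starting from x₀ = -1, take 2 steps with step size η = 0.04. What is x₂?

h′(x) = 4x³ + 2x + 4
Step 1: h′(-1) = -2; x₁ = -1 − 0.04·(-2) = -0.92
Step 2: h′(-0.92) = -0.954752; x₂ = -0.92 − 0.04·(-0.954752) = -0.88180992

-0.88180992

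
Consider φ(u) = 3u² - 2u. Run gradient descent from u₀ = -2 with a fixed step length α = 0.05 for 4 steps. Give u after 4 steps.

φ′(u) = 6u - 2
u₁ = -2 − 0.05·(-14) = -1.3
u₂ = -1.3 − 0.05·(-9.8) = -0.81
u₃ = -0.81 − 0.05·(-6.86) = -0.467
u₄ = -0.467 − 0.05·(-4.802) = -0.2269

-0.2269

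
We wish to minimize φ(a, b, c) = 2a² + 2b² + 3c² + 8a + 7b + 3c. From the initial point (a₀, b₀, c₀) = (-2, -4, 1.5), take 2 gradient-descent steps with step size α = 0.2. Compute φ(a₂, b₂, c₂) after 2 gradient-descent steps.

∇φ = (4a + 8, 4b + 7, 6c + 3)
Step 1: at (-2, -4, 1.5), ∇φ = (0, -9, 12) → (-2, -4, 1.5) − 0.2·(0, -9, 12) = (-2, -2.2, -0.9)
Step 2: at (-2, -2.2, -0.9), ∇φ = (0, -1.8, -2.4) → (-2, -2.2, -0.9) − 0.2·(0, -1.8, -2.4) = (-2, -1.84, -0.42)
φ(-2, -1.84, -0.42) = -14.8396

-14.8396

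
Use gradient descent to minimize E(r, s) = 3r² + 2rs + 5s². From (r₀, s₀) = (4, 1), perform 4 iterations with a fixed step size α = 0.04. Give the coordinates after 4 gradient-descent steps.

∇E = (6r + 2s, 2r + 10s)
Step 1: at (4, 1), ∇E = (26, 18) → (4, 1) − 0.04·(26, 18) = (2.96, 0.28)
Step 2: at (2.96, 0.28), ∇E = (18.32, 8.72) → (2.96, 0.28) − 0.04·(18.32, 8.72) = (2.2272, -0.0688)
Step 3: at (2.2272, -0.0688), ∇E = (13.2256, 3.7664) → (2.2272, -0.0688) − 0.04·(13.2256, 3.7664) = (1.698176, -0.219456)
Step 4: at (1.698176, -0.219456), ∇E = (9.750144, 1.201792) → (1.698176, -0.219456) − 0.04·(9.750144, 1.201792) = (1.30817024, -0.26752768)

(1.30817024, -0.26752768)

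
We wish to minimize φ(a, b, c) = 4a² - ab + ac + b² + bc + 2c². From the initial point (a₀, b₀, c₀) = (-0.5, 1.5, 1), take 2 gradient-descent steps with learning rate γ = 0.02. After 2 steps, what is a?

-0.3342

∇φ = (8a - b + c, -a + 2b + c, a + b + 4c)
(a₁, b₁, c₁) = (-0.5, 1.5, 1) − 0.02·(-4.5, 4.5, 5) = (-0.41, 1.41, 0.9)
(a₂, b₂, c₂) = (-0.41, 1.41, 0.9) − 0.02·(-3.79, 4.13, 4.6) = (-0.3342, 1.3274, 0.808)
a = -0.3342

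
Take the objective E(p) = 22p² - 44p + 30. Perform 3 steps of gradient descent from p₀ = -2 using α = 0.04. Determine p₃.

2.316928

E′(p) = 44p - 44
Step 1: E′(-2) = -132; p₁ = -2 − 0.04·(-132) = 3.28
Step 2: E′(3.28) = 100.32; p₂ = 3.28 − 0.04·100.32 = -0.7328
Step 3: E′(-0.7328) = -76.2432; p₃ = -0.7328 − 0.04·(-76.2432) = 2.316928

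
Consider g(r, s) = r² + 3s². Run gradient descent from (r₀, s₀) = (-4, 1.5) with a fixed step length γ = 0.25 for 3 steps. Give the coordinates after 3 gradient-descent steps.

∇g = (2r, 6s)
Step 1: at (-4, 1.5), ∇g = (-8, 9) → (-4, 1.5) − 0.25·(-8, 9) = (-2, -0.75)
Step 2: at (-2, -0.75), ∇g = (-4, -4.5) → (-2, -0.75) − 0.25·(-4, -4.5) = (-1, 0.375)
Step 3: at (-1, 0.375), ∇g = (-2, 2.25) → (-1, 0.375) − 0.25·(-2, 2.25) = (-0.5, -0.1875)

(-0.5, -0.1875)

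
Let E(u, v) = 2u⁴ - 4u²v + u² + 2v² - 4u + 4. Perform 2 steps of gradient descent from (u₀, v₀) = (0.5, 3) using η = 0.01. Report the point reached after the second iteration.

(0.79419648, 2.790784)

∇E = (8u³ - 8uv + 2u - 4, -4u² + 4v)
(u₁, v₁) = (0.5, 3) − 0.01·(-14, 11) = (0.64, 2.89)
(u₂, v₂) = (0.64, 2.89) − 0.01·(-15.419648, 9.9216) = (0.79419648, 2.790784)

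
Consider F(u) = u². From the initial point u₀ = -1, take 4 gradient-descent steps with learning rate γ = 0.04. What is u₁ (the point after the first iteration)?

F′(u) = 2u
Step 1: F′(-1) = -2; u₁ = -1 − 0.04·(-2) = -0.92

-0.92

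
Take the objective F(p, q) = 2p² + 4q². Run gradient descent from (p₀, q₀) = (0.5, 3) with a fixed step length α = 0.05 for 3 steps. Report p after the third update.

0.256

∇F = (4p, 8q)
(p₁, q₁) = (0.5, 3) − 0.05·(2, 24) = (0.4, 1.8)
(p₂, q₂) = (0.4, 1.8) − 0.05·(1.6, 14.4) = (0.32, 1.08)
(p₃, q₃) = (0.32, 1.08) − 0.05·(1.28, 8.64) = (0.256, 0.648)
p = 0.256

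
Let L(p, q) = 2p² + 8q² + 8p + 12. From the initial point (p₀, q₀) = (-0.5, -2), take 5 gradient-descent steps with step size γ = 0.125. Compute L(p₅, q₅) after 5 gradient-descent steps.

∇L = (4p + 8, 16q)
Step 1: at (-0.5, -2), ∇L = (6, -32) → (-0.5, -2) − 0.125·(6, -32) = (-1.25, 2)
Step 2: at (-1.25, 2), ∇L = (3, 32) → (-1.25, 2) − 0.125·(3, 32) = (-1.625, -2)
Step 3: at (-1.625, -2), ∇L = (1.5, -32) → (-1.625, -2) − 0.125·(1.5, -32) = (-1.8125, 2)
Step 4: at (-1.8125, 2), ∇L = (0.75, 32) → (-1.8125, 2) − 0.125·(0.75, 32) = (-1.90625, -2)
Step 5: at (-1.90625, -2), ∇L = (0.375, -32) → (-1.90625, -2) − 0.125·(0.375, -32) = (-1.953125, 2)
L(-1.953125, 2) = 36.00439453125

36.00439453125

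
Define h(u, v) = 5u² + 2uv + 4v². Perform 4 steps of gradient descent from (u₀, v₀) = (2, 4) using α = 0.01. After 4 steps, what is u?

1.07485792

∇h = (10u + 2v, 2u + 8v)
Step 1: at (2, 4), ∇h = (28, 36) → (2, 4) − 0.01·(28, 36) = (1.72, 3.64)
Step 2: at (1.72, 3.64), ∇h = (24.48, 32.56) → (1.72, 3.64) − 0.01·(24.48, 32.56) = (1.4752, 3.3144)
Step 3: at (1.4752, 3.3144), ∇h = (21.3808, 29.4656) → (1.4752, 3.3144) − 0.01·(21.3808, 29.4656) = (1.261392, 3.019744)
Step 4: at (1.261392, 3.019744), ∇h = (18.653408, 26.680736) → (1.261392, 3.019744) − 0.01·(18.653408, 26.680736) = (1.07485792, 2.75293664)
u = 1.07485792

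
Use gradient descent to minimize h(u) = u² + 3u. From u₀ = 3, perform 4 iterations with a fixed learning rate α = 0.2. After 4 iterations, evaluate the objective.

h′(u) = 2u + 3
Step 1: h′(3) = 9; u₁ = 3 − 0.2·9 = 1.2
Step 2: h′(1.2) = 5.4; u₂ = 1.2 − 0.2·5.4 = 0.12
Step 3: h′(0.12) = 3.24; u₃ = 0.12 − 0.2·3.24 = -0.528
Step 4: h′(-0.528) = 1.944; u₄ = -0.528 − 0.2·1.944 = -0.9168
h(-0.9168) = -1.90987776

-1.90987776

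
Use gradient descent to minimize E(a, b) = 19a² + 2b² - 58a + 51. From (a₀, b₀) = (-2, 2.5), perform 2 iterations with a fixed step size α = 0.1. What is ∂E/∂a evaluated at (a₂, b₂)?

∇E = (38a - 58, 4b)
(a₁, b₁) = (-2, 2.5) − 0.1·(-134, 10) = (11.4, 1.5)
(a₂, b₂) = (11.4, 1.5) − 0.1·(375.2, 6) = (-26.12, 0.9)
∂E/∂a at (-26.12, 0.9) = -1050.56

-1050.56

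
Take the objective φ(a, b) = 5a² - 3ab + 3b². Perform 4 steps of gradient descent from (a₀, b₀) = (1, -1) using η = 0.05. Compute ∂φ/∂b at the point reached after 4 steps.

∇φ = (10a - 3b, -3a + 6b)
(a₁, b₁) = (1, -1) − 0.05·(13, -9) = (0.35, -0.55)
(a₂, b₂) = (0.35, -0.55) − 0.05·(5.15, -4.35) = (0.0925, -0.3325)
(a₃, b₃) = (0.0925, -0.3325) − 0.05·(1.9225, -2.2725) = (-0.003625, -0.218875)
(a₄, b₄) = (-0.003625, -0.218875) − 0.05·(0.620375, -1.302375) = (-0.03464375, -0.15375625)
∂φ/∂b at (-0.03464375, -0.15375625) = -0.81860625

-0.81860625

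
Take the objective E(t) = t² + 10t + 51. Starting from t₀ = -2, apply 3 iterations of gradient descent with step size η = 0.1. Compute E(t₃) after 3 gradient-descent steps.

28.359296

E′(t) = 2t + 10
t₁ = -2 − 0.1·6 = -2.6
t₂ = -2.6 − 0.1·4.8 = -3.08
t₃ = -3.08 − 0.1·3.84 = -3.464
E(-3.464) = 28.359296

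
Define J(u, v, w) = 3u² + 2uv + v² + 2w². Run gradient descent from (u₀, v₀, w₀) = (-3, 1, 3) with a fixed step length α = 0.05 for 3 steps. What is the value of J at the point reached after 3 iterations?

8.059056

∇J = (6u + 2v, 2u + 2v, 4w)
(u₁, v₁, w₁) = (-3, 1, 3) − 0.05·(-16, -4, 12) = (-2.2, 1.2, 2.4)
(u₂, v₂, w₂) = (-2.2, 1.2, 2.4) − 0.05·(-10.8, -2, 9.6) = (-1.66, 1.3, 1.92)
(u₃, v₃, w₃) = (-1.66, 1.3, 1.92) − 0.05·(-7.36, -0.72, 7.68) = (-1.292, 1.336, 1.536)
J(-1.292, 1.336, 1.536) = 8.059056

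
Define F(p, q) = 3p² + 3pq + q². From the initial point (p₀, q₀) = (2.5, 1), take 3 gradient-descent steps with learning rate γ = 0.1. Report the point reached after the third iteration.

∇F = (6p + 3q, 3p + 2q)
(p₁, q₁) = (2.5, 1) − 0.1·(18, 9.5) = (0.7, 0.05)
(p₂, q₂) = (0.7, 0.05) − 0.1·(4.35, 2.2) = (0.265, -0.17)
(p₃, q₃) = (0.265, -0.17) − 0.1·(1.08, 0.455) = (0.157, -0.2155)

(0.157, -0.2155)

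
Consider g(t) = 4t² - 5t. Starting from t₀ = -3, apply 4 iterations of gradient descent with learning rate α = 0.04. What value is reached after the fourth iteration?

-0.15007488

g′(t) = 8t - 5
t₁ = -3 − 0.04·(-29) = -1.84
t₂ = -1.84 − 0.04·(-19.72) = -1.0512
t₃ = -1.0512 − 0.04·(-13.4096) = -0.514816
t₄ = -0.514816 − 0.04·(-9.118528) = -0.15007488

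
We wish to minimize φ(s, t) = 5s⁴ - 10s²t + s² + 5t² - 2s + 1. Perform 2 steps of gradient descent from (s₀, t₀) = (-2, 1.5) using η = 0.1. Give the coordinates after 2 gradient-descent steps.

∇φ = (20s³ - 20st + 2s - 2, -10s² + 10t)
Step 1: at (-2, 1.5), ∇φ = (-106, -25) → (-2, 1.5) − 0.1·(-106, -25) = (8.6, 4)
Step 2: at (8.6, 4), ∇φ = (12048.32, -699.6) → (8.6, 4) − 0.1·(12048.32, -699.6) = (-1196.232, 73.96)

(-1196.232, 73.96)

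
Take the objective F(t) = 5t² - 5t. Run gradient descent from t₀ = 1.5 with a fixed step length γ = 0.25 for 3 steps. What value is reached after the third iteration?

-2.875

F′(t) = 10t - 5
t₁ = 1.5 − 0.25·10 = -1
t₂ = -1 − 0.25·(-15) = 2.75
t₃ = 2.75 − 0.25·22.5 = -2.875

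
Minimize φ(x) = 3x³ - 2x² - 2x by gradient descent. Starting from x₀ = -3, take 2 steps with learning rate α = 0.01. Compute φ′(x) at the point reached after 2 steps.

φ′(x) = 9x² - 4x - 2
Step 1: φ′(-3) = 91; x₁ = -3 − 0.01·91 = -3.91
Step 2: φ′(-3.91) = 151.2329; x₂ = -3.91 − 0.01·151.2329 = -5.422329
φ′(x) at (-5.422329) = 284.304182058169

284.304182058169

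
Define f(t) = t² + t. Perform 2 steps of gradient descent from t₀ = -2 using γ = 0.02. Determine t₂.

-1.8824

f′(t) = 2t + 1
Step 1: f′(-2) = -3; t₁ = -2 − 0.02·(-3) = -1.94
Step 2: f′(-1.94) = -2.88; t₂ = -1.94 − 0.02·(-2.88) = -1.8824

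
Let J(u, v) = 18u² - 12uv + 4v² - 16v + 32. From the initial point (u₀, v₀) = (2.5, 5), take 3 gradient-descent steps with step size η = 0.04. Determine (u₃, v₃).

∇J = (36u - 12v, -12u + 8v - 16)
(u₁, v₁) = (2.5, 5) − 0.04·(30, -6) = (1.3, 5.24)
(u₂, v₂) = (1.3, 5.24) − 0.04·(-16.08, 10.32) = (1.9432, 4.8272)
(u₃, v₃) = (1.9432, 4.8272) − 0.04·(12.0288, -0.7008) = (1.462048, 4.855232)

(1.462048, 4.855232)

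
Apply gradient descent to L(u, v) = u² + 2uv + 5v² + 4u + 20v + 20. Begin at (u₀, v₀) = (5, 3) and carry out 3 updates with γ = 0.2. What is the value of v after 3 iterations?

∇L = (2u + 2v + 4, 2u + 10v + 20)
Step 1: at (5, 3), ∇L = (20, 60) → (5, 3) − 0.2·(20, 60) = (1, -9)
Step 2: at (1, -9), ∇L = (-12, -68) → (1, -9) − 0.2·(-12, -68) = (3.4, 4.6)
Step 3: at (3.4, 4.6), ∇L = (20, 72.8) → (3.4, 4.6) − 0.2·(20, 72.8) = (-0.6, -9.96)
v = -9.96

-9.96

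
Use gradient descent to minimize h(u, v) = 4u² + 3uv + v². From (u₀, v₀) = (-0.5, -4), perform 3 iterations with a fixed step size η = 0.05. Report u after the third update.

∇h = (8u + 3v, 3u + 2v)
(u₁, v₁) = (-0.5, -4) − 0.05·(-16, -9.5) = (0.3, -3.525)
(u₂, v₂) = (0.3, -3.525) − 0.05·(-8.175, -6.15) = (0.70875, -3.2175)
(u₃, v₃) = (0.70875, -3.2175) − 0.05·(-3.9825, -4.30875) = (0.907875, -3.0020625)
u = 0.907875

0.907875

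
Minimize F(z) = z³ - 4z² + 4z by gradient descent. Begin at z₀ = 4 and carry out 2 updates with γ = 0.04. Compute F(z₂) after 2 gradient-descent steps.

F′(z) = 3z² - 8z + 4
Step 1: F′(4) = 20; z₁ = 4 − 0.04·20 = 3.2
Step 2: F′(3.2) = 9.12; z₂ = 3.2 − 0.04·9.12 = 2.8352
F(2.8352) = 1.977719390208

1.977719390208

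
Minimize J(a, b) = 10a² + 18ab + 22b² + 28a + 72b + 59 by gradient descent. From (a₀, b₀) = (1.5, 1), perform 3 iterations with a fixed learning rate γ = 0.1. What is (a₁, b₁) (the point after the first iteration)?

(-6.1, -13.3)

∇J = (20a + 18b + 28, 18a + 44b + 72)
Step 1: at (1.5, 1), ∇J = (76, 143) → (1.5, 1) − 0.1·(76, 143) = (-6.1, -13.3)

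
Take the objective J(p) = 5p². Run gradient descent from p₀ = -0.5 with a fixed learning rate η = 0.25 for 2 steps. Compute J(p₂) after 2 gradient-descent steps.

6.328125

J′(p) = 10p
Step 1: J′(-0.5) = -5; p₁ = -0.5 − 0.25·(-5) = 0.75
Step 2: J′(0.75) = 7.5; p₂ = 0.75 − 0.25·7.5 = -1.125
J(-1.125) = 6.328125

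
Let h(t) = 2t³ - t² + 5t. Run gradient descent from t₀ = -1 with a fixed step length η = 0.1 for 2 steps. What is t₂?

-6.434

h′(t) = 6t² - 2t + 5
Step 1: h′(-1) = 13; t₁ = -1 − 0.1·13 = -2.3
Step 2: h′(-2.3) = 41.34; t₂ = -2.3 − 0.1·41.34 = -6.434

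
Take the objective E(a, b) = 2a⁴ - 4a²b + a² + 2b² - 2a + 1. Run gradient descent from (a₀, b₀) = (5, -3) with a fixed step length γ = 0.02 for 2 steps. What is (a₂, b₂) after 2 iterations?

∇E = (8a³ - 8ab + 2a - 2, -4a² + 4b)
Step 1: at (5, -3), ∇E = (1128, -112) → (5, -3) − 0.02·(1128, -112) = (-17.56, -0.76)
Step 2: at (-17.56, -0.76), ∇E = (-43461.398528, -1236.4544) → (-17.56, -0.76) − 0.02·(-43461.398528, -1236.4544) = (851.66797056, 23.969088)

(851.66797056, 23.969088)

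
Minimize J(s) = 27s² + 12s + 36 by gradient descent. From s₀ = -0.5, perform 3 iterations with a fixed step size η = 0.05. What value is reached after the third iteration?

J′(s) = 54s + 12
s₁ = -0.5 − 0.05·(-15) = 0.25
s₂ = 0.25 − 0.05·25.5 = -1.025
s₃ = -1.025 − 0.05·(-43.35) = 1.1425

1.1425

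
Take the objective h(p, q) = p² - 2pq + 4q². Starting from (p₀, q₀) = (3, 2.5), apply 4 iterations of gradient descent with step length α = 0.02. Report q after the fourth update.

1.615456

∇h = (2p - 2q, -2p + 8q)
Step 1: at (3, 2.5), ∇h = (1, 14) → (3, 2.5) − 0.02·(1, 14) = (2.98, 2.22)
Step 2: at (2.98, 2.22), ∇h = (1.52, 11.8) → (2.98, 2.22) − 0.02·(1.52, 11.8) = (2.9496, 1.984)
Step 3: at (2.9496, 1.984), ∇h = (1.9312, 9.9728) → (2.9496, 1.984) − 0.02·(1.9312, 9.9728) = (2.910976, 1.784544)
Step 4: at (2.910976, 1.784544), ∇h = (2.252864, 8.4544) → (2.910976, 1.784544) − 0.02·(2.252864, 8.4544) = (2.86591872, 1.615456)
q = 1.615456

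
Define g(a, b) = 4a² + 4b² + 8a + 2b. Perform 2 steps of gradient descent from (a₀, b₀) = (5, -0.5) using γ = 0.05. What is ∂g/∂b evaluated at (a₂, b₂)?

∇g = (8a + 8, 8b + 2)
Step 1: at (5, -0.5), ∇g = (48, -2) → (5, -0.5) − 0.05·(48, -2) = (2.6, -0.4)
Step 2: at (2.6, -0.4), ∇g = (28.8, -1.2) → (2.6, -0.4) − 0.05·(28.8, -1.2) = (1.16, -0.34)
∂g/∂b at (1.16, -0.34) = -0.72

-0.72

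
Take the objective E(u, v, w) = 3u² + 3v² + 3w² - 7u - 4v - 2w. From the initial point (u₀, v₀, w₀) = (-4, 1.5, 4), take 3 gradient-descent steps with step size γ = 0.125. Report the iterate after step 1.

∇E = (6u - 7, 6v - 4, 6w - 2)
(u₁, v₁, w₁) = (-4, 1.5, 4) − 0.125·(-31, 5, 22) = (-0.125, 0.875, 1.25)

(-0.125, 0.875, 1.25)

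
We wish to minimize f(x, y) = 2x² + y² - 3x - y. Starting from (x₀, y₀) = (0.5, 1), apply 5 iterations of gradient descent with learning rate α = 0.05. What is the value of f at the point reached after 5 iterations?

∇f = (4x - 3, 2y - 1)
Step 1: at (0.5, 1), ∇f = (-1, 1) → (0.5, 1) − 0.05·(-1, 1) = (0.55, 0.95)
Step 2: at (0.55, 0.95), ∇f = (-0.8, 0.9) → (0.55, 0.95) − 0.05·(-0.8, 0.9) = (0.59, 0.905)
Step 3: at (0.59, 0.905), ∇f = (-0.64, 0.81) → (0.59, 0.905) − 0.05·(-0.64, 0.81) = (0.622, 0.8645)
Step 4: at (0.622, 0.8645), ∇f = (-0.512, 0.729) → (0.622, 0.8645) − 0.05·(-0.512, 0.729) = (0.6476, 0.82805)
Step 5: at (0.6476, 0.82805), ∇f = (-0.4096, 0.6561) → (0.6476, 0.82805) − 0.05·(-0.4096, 0.6561) = (0.66808, 0.795245)
f(0.66808, 0.795245) = -1.274408617175

-1.274408617175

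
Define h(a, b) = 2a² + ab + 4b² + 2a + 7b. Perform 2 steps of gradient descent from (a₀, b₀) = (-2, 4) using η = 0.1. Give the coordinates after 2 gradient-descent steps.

(-1.31, -0.46)

∇h = (4a + b + 2, a + 8b + 7)
Step 1: at (-2, 4), ∇h = (-2, 37) → (-2, 4) − 0.1·(-2, 37) = (-1.8, 0.3)
Step 2: at (-1.8, 0.3), ∇h = (-4.9, 7.6) → (-1.8, 0.3) − 0.1·(-4.9, 7.6) = (-1.31, -0.46)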